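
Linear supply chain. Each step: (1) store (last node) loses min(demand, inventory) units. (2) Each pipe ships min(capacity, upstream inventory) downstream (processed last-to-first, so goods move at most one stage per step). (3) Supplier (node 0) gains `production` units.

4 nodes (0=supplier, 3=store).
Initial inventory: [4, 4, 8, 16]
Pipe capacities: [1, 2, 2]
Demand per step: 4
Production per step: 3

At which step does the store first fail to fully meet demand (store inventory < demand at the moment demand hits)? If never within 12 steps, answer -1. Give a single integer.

Step 1: demand=4,sold=4 ship[2->3]=2 ship[1->2]=2 ship[0->1]=1 prod=3 -> [6 3 8 14]
Step 2: demand=4,sold=4 ship[2->3]=2 ship[1->2]=2 ship[0->1]=1 prod=3 -> [8 2 8 12]
Step 3: demand=4,sold=4 ship[2->3]=2 ship[1->2]=2 ship[0->1]=1 prod=3 -> [10 1 8 10]
Step 4: demand=4,sold=4 ship[2->3]=2 ship[1->2]=1 ship[0->1]=1 prod=3 -> [12 1 7 8]
Step 5: demand=4,sold=4 ship[2->3]=2 ship[1->2]=1 ship[0->1]=1 prod=3 -> [14 1 6 6]
Step 6: demand=4,sold=4 ship[2->3]=2 ship[1->2]=1 ship[0->1]=1 prod=3 -> [16 1 5 4]
Step 7: demand=4,sold=4 ship[2->3]=2 ship[1->2]=1 ship[0->1]=1 prod=3 -> [18 1 4 2]
Step 8: demand=4,sold=2 ship[2->3]=2 ship[1->2]=1 ship[0->1]=1 prod=3 -> [20 1 3 2]
Step 9: demand=4,sold=2 ship[2->3]=2 ship[1->2]=1 ship[0->1]=1 prod=3 -> [22 1 2 2]
Step 10: demand=4,sold=2 ship[2->3]=2 ship[1->2]=1 ship[0->1]=1 prod=3 -> [24 1 1 2]
Step 11: demand=4,sold=2 ship[2->3]=1 ship[1->2]=1 ship[0->1]=1 prod=3 -> [26 1 1 1]
Step 12: demand=4,sold=1 ship[2->3]=1 ship[1->2]=1 ship[0->1]=1 prod=3 -> [28 1 1 1]
First stockout at step 8

8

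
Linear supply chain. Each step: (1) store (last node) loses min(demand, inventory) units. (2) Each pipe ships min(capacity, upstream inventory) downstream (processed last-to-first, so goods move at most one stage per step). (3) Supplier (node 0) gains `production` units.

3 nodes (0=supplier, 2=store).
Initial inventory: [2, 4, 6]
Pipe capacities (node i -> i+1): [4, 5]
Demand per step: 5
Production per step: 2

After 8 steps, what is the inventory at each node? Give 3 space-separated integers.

Step 1: demand=5,sold=5 ship[1->2]=4 ship[0->1]=2 prod=2 -> inv=[2 2 5]
Step 2: demand=5,sold=5 ship[1->2]=2 ship[0->1]=2 prod=2 -> inv=[2 2 2]
Step 3: demand=5,sold=2 ship[1->2]=2 ship[0->1]=2 prod=2 -> inv=[2 2 2]
Step 4: demand=5,sold=2 ship[1->2]=2 ship[0->1]=2 prod=2 -> inv=[2 2 2]
Step 5: demand=5,sold=2 ship[1->2]=2 ship[0->1]=2 prod=2 -> inv=[2 2 2]
Step 6: demand=5,sold=2 ship[1->2]=2 ship[0->1]=2 prod=2 -> inv=[2 2 2]
Step 7: demand=5,sold=2 ship[1->2]=2 ship[0->1]=2 prod=2 -> inv=[2 2 2]
Step 8: demand=5,sold=2 ship[1->2]=2 ship[0->1]=2 prod=2 -> inv=[2 2 2]

2 2 2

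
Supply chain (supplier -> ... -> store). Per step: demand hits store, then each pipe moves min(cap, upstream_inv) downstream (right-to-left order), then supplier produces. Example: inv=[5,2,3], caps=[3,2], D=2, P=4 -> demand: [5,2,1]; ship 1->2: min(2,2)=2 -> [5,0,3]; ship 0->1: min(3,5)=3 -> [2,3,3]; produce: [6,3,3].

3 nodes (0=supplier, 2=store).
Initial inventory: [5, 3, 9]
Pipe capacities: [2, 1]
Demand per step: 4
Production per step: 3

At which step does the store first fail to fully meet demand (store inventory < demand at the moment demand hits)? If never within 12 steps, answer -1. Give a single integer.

Step 1: demand=4,sold=4 ship[1->2]=1 ship[0->1]=2 prod=3 -> [6 4 6]
Step 2: demand=4,sold=4 ship[1->2]=1 ship[0->1]=2 prod=3 -> [7 5 3]
Step 3: demand=4,sold=3 ship[1->2]=1 ship[0->1]=2 prod=3 -> [8 6 1]
Step 4: demand=4,sold=1 ship[1->2]=1 ship[0->1]=2 prod=3 -> [9 7 1]
Step 5: demand=4,sold=1 ship[1->2]=1 ship[0->1]=2 prod=3 -> [10 8 1]
Step 6: demand=4,sold=1 ship[1->2]=1 ship[0->1]=2 prod=3 -> [11 9 1]
Step 7: demand=4,sold=1 ship[1->2]=1 ship[0->1]=2 prod=3 -> [12 10 1]
Step 8: demand=4,sold=1 ship[1->2]=1 ship[0->1]=2 prod=3 -> [13 11 1]
Step 9: demand=4,sold=1 ship[1->2]=1 ship[0->1]=2 prod=3 -> [14 12 1]
Step 10: demand=4,sold=1 ship[1->2]=1 ship[0->1]=2 prod=3 -> [15 13 1]
Step 11: demand=4,sold=1 ship[1->2]=1 ship[0->1]=2 prod=3 -> [16 14 1]
Step 12: demand=4,sold=1 ship[1->2]=1 ship[0->1]=2 prod=3 -> [17 15 1]
First stockout at step 3

3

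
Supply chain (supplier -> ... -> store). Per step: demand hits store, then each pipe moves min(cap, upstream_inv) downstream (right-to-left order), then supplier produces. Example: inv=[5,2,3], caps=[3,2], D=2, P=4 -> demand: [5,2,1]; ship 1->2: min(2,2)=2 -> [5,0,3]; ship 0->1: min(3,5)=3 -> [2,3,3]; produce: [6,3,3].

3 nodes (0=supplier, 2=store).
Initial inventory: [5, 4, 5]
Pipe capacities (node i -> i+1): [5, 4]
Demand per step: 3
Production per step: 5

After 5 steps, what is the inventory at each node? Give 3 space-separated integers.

Step 1: demand=3,sold=3 ship[1->2]=4 ship[0->1]=5 prod=5 -> inv=[5 5 6]
Step 2: demand=3,sold=3 ship[1->2]=4 ship[0->1]=5 prod=5 -> inv=[5 6 7]
Step 3: demand=3,sold=3 ship[1->2]=4 ship[0->1]=5 prod=5 -> inv=[5 7 8]
Step 4: demand=3,sold=3 ship[1->2]=4 ship[0->1]=5 prod=5 -> inv=[5 8 9]
Step 5: demand=3,sold=3 ship[1->2]=4 ship[0->1]=5 prod=5 -> inv=[5 9 10]

5 9 10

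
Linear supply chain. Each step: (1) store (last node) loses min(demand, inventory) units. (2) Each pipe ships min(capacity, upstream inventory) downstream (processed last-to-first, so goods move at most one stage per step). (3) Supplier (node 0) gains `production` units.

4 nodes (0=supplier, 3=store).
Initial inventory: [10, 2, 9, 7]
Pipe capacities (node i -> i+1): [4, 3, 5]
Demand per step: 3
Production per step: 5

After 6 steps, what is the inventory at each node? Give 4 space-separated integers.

Step 1: demand=3,sold=3 ship[2->3]=5 ship[1->2]=2 ship[0->1]=4 prod=5 -> inv=[11 4 6 9]
Step 2: demand=3,sold=3 ship[2->3]=5 ship[1->2]=3 ship[0->1]=4 prod=5 -> inv=[12 5 4 11]
Step 3: demand=3,sold=3 ship[2->3]=4 ship[1->2]=3 ship[0->1]=4 prod=5 -> inv=[13 6 3 12]
Step 4: demand=3,sold=3 ship[2->3]=3 ship[1->2]=3 ship[0->1]=4 prod=5 -> inv=[14 7 3 12]
Step 5: demand=3,sold=3 ship[2->3]=3 ship[1->2]=3 ship[0->1]=4 prod=5 -> inv=[15 8 3 12]
Step 6: demand=3,sold=3 ship[2->3]=3 ship[1->2]=3 ship[0->1]=4 prod=5 -> inv=[16 9 3 12]

16 9 3 12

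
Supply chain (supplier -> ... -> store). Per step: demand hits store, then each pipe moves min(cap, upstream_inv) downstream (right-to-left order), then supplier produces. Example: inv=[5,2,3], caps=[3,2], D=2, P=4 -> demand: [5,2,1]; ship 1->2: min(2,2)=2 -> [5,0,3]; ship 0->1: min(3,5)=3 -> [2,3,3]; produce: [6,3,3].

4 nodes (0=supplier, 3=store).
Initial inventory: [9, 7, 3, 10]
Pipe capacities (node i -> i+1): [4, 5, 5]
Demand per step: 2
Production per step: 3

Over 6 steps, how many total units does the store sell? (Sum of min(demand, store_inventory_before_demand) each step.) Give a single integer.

Step 1: sold=2 (running total=2) -> [8 6 5 11]
Step 2: sold=2 (running total=4) -> [7 5 5 14]
Step 3: sold=2 (running total=6) -> [6 4 5 17]
Step 4: sold=2 (running total=8) -> [5 4 4 20]
Step 5: sold=2 (running total=10) -> [4 4 4 22]
Step 6: sold=2 (running total=12) -> [3 4 4 24]

Answer: 12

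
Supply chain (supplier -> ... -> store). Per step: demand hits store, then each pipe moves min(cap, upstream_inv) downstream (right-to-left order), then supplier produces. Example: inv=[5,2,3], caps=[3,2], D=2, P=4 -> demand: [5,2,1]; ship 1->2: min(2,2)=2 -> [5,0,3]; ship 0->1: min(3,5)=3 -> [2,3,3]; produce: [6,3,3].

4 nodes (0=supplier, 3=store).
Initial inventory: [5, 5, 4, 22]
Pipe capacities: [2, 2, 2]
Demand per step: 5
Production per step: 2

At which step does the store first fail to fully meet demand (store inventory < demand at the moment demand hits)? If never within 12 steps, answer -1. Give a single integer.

Step 1: demand=5,sold=5 ship[2->3]=2 ship[1->2]=2 ship[0->1]=2 prod=2 -> [5 5 4 19]
Step 2: demand=5,sold=5 ship[2->3]=2 ship[1->2]=2 ship[0->1]=2 prod=2 -> [5 5 4 16]
Step 3: demand=5,sold=5 ship[2->3]=2 ship[1->2]=2 ship[0->1]=2 prod=2 -> [5 5 4 13]
Step 4: demand=5,sold=5 ship[2->3]=2 ship[1->2]=2 ship[0->1]=2 prod=2 -> [5 5 4 10]
Step 5: demand=5,sold=5 ship[2->3]=2 ship[1->2]=2 ship[0->1]=2 prod=2 -> [5 5 4 7]
Step 6: demand=5,sold=5 ship[2->3]=2 ship[1->2]=2 ship[0->1]=2 prod=2 -> [5 5 4 4]
Step 7: demand=5,sold=4 ship[2->3]=2 ship[1->2]=2 ship[0->1]=2 prod=2 -> [5 5 4 2]
Step 8: demand=5,sold=2 ship[2->3]=2 ship[1->2]=2 ship[0->1]=2 prod=2 -> [5 5 4 2]
Step 9: demand=5,sold=2 ship[2->3]=2 ship[1->2]=2 ship[0->1]=2 prod=2 -> [5 5 4 2]
Step 10: demand=5,sold=2 ship[2->3]=2 ship[1->2]=2 ship[0->1]=2 prod=2 -> [5 5 4 2]
Step 11: demand=5,sold=2 ship[2->3]=2 ship[1->2]=2 ship[0->1]=2 prod=2 -> [5 5 4 2]
Step 12: demand=5,sold=2 ship[2->3]=2 ship[1->2]=2 ship[0->1]=2 prod=2 -> [5 5 4 2]
First stockout at step 7

7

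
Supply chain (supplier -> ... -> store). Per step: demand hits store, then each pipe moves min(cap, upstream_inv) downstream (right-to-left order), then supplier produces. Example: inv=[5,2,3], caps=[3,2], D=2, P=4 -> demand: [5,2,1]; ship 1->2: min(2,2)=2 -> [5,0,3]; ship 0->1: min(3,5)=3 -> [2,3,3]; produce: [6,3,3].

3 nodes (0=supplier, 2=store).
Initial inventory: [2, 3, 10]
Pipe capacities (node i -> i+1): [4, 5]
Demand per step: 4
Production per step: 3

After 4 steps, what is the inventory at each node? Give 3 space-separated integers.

Step 1: demand=4,sold=4 ship[1->2]=3 ship[0->1]=2 prod=3 -> inv=[3 2 9]
Step 2: demand=4,sold=4 ship[1->2]=2 ship[0->1]=3 prod=3 -> inv=[3 3 7]
Step 3: demand=4,sold=4 ship[1->2]=3 ship[0->1]=3 prod=3 -> inv=[3 3 6]
Step 4: demand=4,sold=4 ship[1->2]=3 ship[0->1]=3 prod=3 -> inv=[3 3 5]

3 3 5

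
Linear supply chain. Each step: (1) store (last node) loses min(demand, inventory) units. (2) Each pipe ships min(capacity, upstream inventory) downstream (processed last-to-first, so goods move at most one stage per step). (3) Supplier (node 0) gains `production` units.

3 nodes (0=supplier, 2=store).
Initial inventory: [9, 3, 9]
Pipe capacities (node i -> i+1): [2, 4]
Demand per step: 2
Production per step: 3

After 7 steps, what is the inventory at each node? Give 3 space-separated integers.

Step 1: demand=2,sold=2 ship[1->2]=3 ship[0->1]=2 prod=3 -> inv=[10 2 10]
Step 2: demand=2,sold=2 ship[1->2]=2 ship[0->1]=2 prod=3 -> inv=[11 2 10]
Step 3: demand=2,sold=2 ship[1->2]=2 ship[0->1]=2 prod=3 -> inv=[12 2 10]
Step 4: demand=2,sold=2 ship[1->2]=2 ship[0->1]=2 prod=3 -> inv=[13 2 10]
Step 5: demand=2,sold=2 ship[1->2]=2 ship[0->1]=2 prod=3 -> inv=[14 2 10]
Step 6: demand=2,sold=2 ship[1->2]=2 ship[0->1]=2 prod=3 -> inv=[15 2 10]
Step 7: demand=2,sold=2 ship[1->2]=2 ship[0->1]=2 prod=3 -> inv=[16 2 10]

16 2 10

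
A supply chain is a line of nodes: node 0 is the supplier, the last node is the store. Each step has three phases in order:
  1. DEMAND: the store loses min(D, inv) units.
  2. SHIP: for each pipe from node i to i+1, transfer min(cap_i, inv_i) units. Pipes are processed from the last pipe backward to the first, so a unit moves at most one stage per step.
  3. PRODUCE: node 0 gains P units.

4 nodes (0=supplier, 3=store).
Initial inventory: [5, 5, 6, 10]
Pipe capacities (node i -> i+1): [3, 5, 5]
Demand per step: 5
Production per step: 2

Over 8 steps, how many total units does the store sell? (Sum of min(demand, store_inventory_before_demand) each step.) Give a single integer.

Answer: 34

Derivation:
Step 1: sold=5 (running total=5) -> [4 3 6 10]
Step 2: sold=5 (running total=10) -> [3 3 4 10]
Step 3: sold=5 (running total=15) -> [2 3 3 9]
Step 4: sold=5 (running total=20) -> [2 2 3 7]
Step 5: sold=5 (running total=25) -> [2 2 2 5]
Step 6: sold=5 (running total=30) -> [2 2 2 2]
Step 7: sold=2 (running total=32) -> [2 2 2 2]
Step 8: sold=2 (running total=34) -> [2 2 2 2]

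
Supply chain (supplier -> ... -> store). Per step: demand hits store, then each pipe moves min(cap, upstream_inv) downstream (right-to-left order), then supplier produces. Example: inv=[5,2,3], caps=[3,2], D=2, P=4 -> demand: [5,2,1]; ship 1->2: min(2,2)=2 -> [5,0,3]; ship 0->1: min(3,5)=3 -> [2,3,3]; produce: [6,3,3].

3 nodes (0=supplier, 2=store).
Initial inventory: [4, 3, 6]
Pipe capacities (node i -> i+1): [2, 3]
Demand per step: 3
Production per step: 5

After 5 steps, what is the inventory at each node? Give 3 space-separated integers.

Step 1: demand=3,sold=3 ship[1->2]=3 ship[0->1]=2 prod=5 -> inv=[7 2 6]
Step 2: demand=3,sold=3 ship[1->2]=2 ship[0->1]=2 prod=5 -> inv=[10 2 5]
Step 3: demand=3,sold=3 ship[1->2]=2 ship[0->1]=2 prod=5 -> inv=[13 2 4]
Step 4: demand=3,sold=3 ship[1->2]=2 ship[0->1]=2 prod=5 -> inv=[16 2 3]
Step 5: demand=3,sold=3 ship[1->2]=2 ship[0->1]=2 prod=5 -> inv=[19 2 2]

19 2 2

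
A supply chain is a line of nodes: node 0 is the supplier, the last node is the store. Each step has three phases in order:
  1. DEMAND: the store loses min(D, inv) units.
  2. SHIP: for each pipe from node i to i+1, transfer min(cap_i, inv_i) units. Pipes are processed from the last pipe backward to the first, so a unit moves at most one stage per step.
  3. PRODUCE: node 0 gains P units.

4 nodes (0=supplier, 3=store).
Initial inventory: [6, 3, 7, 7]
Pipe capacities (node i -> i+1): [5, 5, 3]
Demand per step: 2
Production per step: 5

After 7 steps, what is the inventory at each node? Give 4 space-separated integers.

Step 1: demand=2,sold=2 ship[2->3]=3 ship[1->2]=3 ship[0->1]=5 prod=5 -> inv=[6 5 7 8]
Step 2: demand=2,sold=2 ship[2->3]=3 ship[1->2]=5 ship[0->1]=5 prod=5 -> inv=[6 5 9 9]
Step 3: demand=2,sold=2 ship[2->3]=3 ship[1->2]=5 ship[0->1]=5 prod=5 -> inv=[6 5 11 10]
Step 4: demand=2,sold=2 ship[2->3]=3 ship[1->2]=5 ship[0->1]=5 prod=5 -> inv=[6 5 13 11]
Step 5: demand=2,sold=2 ship[2->3]=3 ship[1->2]=5 ship[0->1]=5 prod=5 -> inv=[6 5 15 12]
Step 6: demand=2,sold=2 ship[2->3]=3 ship[1->2]=5 ship[0->1]=5 prod=5 -> inv=[6 5 17 13]
Step 7: demand=2,sold=2 ship[2->3]=3 ship[1->2]=5 ship[0->1]=5 prod=5 -> inv=[6 5 19 14]

6 5 19 14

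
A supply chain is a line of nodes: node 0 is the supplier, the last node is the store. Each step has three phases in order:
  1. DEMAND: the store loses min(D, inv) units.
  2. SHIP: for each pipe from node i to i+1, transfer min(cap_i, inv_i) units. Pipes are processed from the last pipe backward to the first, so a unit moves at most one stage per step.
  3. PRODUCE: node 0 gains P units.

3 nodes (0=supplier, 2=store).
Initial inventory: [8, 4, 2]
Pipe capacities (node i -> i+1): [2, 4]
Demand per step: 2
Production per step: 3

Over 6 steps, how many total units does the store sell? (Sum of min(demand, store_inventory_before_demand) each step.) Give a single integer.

Answer: 12

Derivation:
Step 1: sold=2 (running total=2) -> [9 2 4]
Step 2: sold=2 (running total=4) -> [10 2 4]
Step 3: sold=2 (running total=6) -> [11 2 4]
Step 4: sold=2 (running total=8) -> [12 2 4]
Step 5: sold=2 (running total=10) -> [13 2 4]
Step 6: sold=2 (running total=12) -> [14 2 4]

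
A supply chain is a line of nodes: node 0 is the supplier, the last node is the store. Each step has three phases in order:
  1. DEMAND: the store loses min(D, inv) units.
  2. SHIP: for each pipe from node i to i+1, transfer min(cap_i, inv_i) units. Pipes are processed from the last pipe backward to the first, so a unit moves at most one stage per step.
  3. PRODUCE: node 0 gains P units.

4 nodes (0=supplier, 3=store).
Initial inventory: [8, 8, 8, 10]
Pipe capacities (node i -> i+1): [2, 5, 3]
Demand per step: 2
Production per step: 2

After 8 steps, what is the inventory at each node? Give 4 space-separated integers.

Step 1: demand=2,sold=2 ship[2->3]=3 ship[1->2]=5 ship[0->1]=2 prod=2 -> inv=[8 5 10 11]
Step 2: demand=2,sold=2 ship[2->3]=3 ship[1->2]=5 ship[0->1]=2 prod=2 -> inv=[8 2 12 12]
Step 3: demand=2,sold=2 ship[2->3]=3 ship[1->2]=2 ship[0->1]=2 prod=2 -> inv=[8 2 11 13]
Step 4: demand=2,sold=2 ship[2->3]=3 ship[1->2]=2 ship[0->1]=2 prod=2 -> inv=[8 2 10 14]
Step 5: demand=2,sold=2 ship[2->3]=3 ship[1->2]=2 ship[0->1]=2 prod=2 -> inv=[8 2 9 15]
Step 6: demand=2,sold=2 ship[2->3]=3 ship[1->2]=2 ship[0->1]=2 prod=2 -> inv=[8 2 8 16]
Step 7: demand=2,sold=2 ship[2->3]=3 ship[1->2]=2 ship[0->1]=2 prod=2 -> inv=[8 2 7 17]
Step 8: demand=2,sold=2 ship[2->3]=3 ship[1->2]=2 ship[0->1]=2 prod=2 -> inv=[8 2 6 18]

8 2 6 18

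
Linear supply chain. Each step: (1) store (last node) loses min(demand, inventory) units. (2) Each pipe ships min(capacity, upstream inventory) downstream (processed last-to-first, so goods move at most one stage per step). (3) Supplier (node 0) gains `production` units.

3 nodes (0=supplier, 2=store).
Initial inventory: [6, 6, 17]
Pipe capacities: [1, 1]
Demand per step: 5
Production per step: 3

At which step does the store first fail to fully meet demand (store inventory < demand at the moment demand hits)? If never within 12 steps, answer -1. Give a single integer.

Step 1: demand=5,sold=5 ship[1->2]=1 ship[0->1]=1 prod=3 -> [8 6 13]
Step 2: demand=5,sold=5 ship[1->2]=1 ship[0->1]=1 prod=3 -> [10 6 9]
Step 3: demand=5,sold=5 ship[1->2]=1 ship[0->1]=1 prod=3 -> [12 6 5]
Step 4: demand=5,sold=5 ship[1->2]=1 ship[0->1]=1 prod=3 -> [14 6 1]
Step 5: demand=5,sold=1 ship[1->2]=1 ship[0->1]=1 prod=3 -> [16 6 1]
Step 6: demand=5,sold=1 ship[1->2]=1 ship[0->1]=1 prod=3 -> [18 6 1]
Step 7: demand=5,sold=1 ship[1->2]=1 ship[0->1]=1 prod=3 -> [20 6 1]
Step 8: demand=5,sold=1 ship[1->2]=1 ship[0->1]=1 prod=3 -> [22 6 1]
Step 9: demand=5,sold=1 ship[1->2]=1 ship[0->1]=1 prod=3 -> [24 6 1]
Step 10: demand=5,sold=1 ship[1->2]=1 ship[0->1]=1 prod=3 -> [26 6 1]
Step 11: demand=5,sold=1 ship[1->2]=1 ship[0->1]=1 prod=3 -> [28 6 1]
Step 12: demand=5,sold=1 ship[1->2]=1 ship[0->1]=1 prod=3 -> [30 6 1]
First stockout at step 5

5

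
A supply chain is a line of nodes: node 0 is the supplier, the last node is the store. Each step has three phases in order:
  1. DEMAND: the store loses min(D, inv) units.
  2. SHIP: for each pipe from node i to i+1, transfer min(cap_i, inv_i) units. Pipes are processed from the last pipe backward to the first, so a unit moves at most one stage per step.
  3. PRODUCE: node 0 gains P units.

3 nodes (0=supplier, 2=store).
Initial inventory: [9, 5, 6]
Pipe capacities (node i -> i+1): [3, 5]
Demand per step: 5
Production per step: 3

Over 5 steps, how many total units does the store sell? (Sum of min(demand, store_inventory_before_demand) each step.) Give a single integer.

Step 1: sold=5 (running total=5) -> [9 3 6]
Step 2: sold=5 (running total=10) -> [9 3 4]
Step 3: sold=4 (running total=14) -> [9 3 3]
Step 4: sold=3 (running total=17) -> [9 3 3]
Step 5: sold=3 (running total=20) -> [9 3 3]

Answer: 20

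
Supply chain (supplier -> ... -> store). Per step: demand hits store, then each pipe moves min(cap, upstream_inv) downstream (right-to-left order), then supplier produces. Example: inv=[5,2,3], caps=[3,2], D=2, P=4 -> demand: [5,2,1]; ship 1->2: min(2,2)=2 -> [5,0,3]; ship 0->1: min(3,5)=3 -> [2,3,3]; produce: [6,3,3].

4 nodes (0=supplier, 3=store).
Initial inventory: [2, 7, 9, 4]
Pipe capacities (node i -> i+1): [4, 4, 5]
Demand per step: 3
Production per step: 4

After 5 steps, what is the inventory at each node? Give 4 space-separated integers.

Step 1: demand=3,sold=3 ship[2->3]=5 ship[1->2]=4 ship[0->1]=2 prod=4 -> inv=[4 5 8 6]
Step 2: demand=3,sold=3 ship[2->3]=5 ship[1->2]=4 ship[0->1]=4 prod=4 -> inv=[4 5 7 8]
Step 3: demand=3,sold=3 ship[2->3]=5 ship[1->2]=4 ship[0->1]=4 prod=4 -> inv=[4 5 6 10]
Step 4: demand=3,sold=3 ship[2->3]=5 ship[1->2]=4 ship[0->1]=4 prod=4 -> inv=[4 5 5 12]
Step 5: demand=3,sold=3 ship[2->3]=5 ship[1->2]=4 ship[0->1]=4 prod=4 -> inv=[4 5 4 14]

4 5 4 14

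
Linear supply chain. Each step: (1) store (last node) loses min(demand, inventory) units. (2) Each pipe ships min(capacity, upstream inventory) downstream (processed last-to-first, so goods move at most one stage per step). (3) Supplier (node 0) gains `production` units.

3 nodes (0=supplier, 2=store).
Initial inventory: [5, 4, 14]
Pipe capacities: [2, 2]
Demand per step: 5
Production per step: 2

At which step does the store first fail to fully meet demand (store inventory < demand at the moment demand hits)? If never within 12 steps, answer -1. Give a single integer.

Step 1: demand=5,sold=5 ship[1->2]=2 ship[0->1]=2 prod=2 -> [5 4 11]
Step 2: demand=5,sold=5 ship[1->2]=2 ship[0->1]=2 prod=2 -> [5 4 8]
Step 3: demand=5,sold=5 ship[1->2]=2 ship[0->1]=2 prod=2 -> [5 4 5]
Step 4: demand=5,sold=5 ship[1->2]=2 ship[0->1]=2 prod=2 -> [5 4 2]
Step 5: demand=5,sold=2 ship[1->2]=2 ship[0->1]=2 prod=2 -> [5 4 2]
Step 6: demand=5,sold=2 ship[1->2]=2 ship[0->1]=2 prod=2 -> [5 4 2]
Step 7: demand=5,sold=2 ship[1->2]=2 ship[0->1]=2 prod=2 -> [5 4 2]
Step 8: demand=5,sold=2 ship[1->2]=2 ship[0->1]=2 prod=2 -> [5 4 2]
Step 9: demand=5,sold=2 ship[1->2]=2 ship[0->1]=2 prod=2 -> [5 4 2]
Step 10: demand=5,sold=2 ship[1->2]=2 ship[0->1]=2 prod=2 -> [5 4 2]
Step 11: demand=5,sold=2 ship[1->2]=2 ship[0->1]=2 prod=2 -> [5 4 2]
Step 12: demand=5,sold=2 ship[1->2]=2 ship[0->1]=2 prod=2 -> [5 4 2]
First stockout at step 5

5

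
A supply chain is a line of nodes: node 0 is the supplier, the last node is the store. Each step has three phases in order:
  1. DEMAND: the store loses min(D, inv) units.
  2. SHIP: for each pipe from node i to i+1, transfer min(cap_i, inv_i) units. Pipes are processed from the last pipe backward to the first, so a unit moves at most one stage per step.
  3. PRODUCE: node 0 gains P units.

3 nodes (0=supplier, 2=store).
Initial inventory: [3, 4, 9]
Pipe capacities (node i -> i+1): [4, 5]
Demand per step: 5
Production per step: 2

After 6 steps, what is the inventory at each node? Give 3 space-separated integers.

Step 1: demand=5,sold=5 ship[1->2]=4 ship[0->1]=3 prod=2 -> inv=[2 3 8]
Step 2: demand=5,sold=5 ship[1->2]=3 ship[0->1]=2 prod=2 -> inv=[2 2 6]
Step 3: demand=5,sold=5 ship[1->2]=2 ship[0->1]=2 prod=2 -> inv=[2 2 3]
Step 4: demand=5,sold=3 ship[1->2]=2 ship[0->1]=2 prod=2 -> inv=[2 2 2]
Step 5: demand=5,sold=2 ship[1->2]=2 ship[0->1]=2 prod=2 -> inv=[2 2 2]
Step 6: demand=5,sold=2 ship[1->2]=2 ship[0->1]=2 prod=2 -> inv=[2 2 2]

2 2 2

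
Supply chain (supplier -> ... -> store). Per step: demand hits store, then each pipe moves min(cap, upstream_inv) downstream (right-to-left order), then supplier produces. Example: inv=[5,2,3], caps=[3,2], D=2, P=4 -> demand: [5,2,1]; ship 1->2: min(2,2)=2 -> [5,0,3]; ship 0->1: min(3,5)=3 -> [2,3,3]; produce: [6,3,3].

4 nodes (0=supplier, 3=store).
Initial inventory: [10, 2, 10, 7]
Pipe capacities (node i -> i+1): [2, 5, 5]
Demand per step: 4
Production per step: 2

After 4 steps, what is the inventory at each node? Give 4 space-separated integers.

Step 1: demand=4,sold=4 ship[2->3]=5 ship[1->2]=2 ship[0->1]=2 prod=2 -> inv=[10 2 7 8]
Step 2: demand=4,sold=4 ship[2->3]=5 ship[1->2]=2 ship[0->1]=2 prod=2 -> inv=[10 2 4 9]
Step 3: demand=4,sold=4 ship[2->3]=4 ship[1->2]=2 ship[0->1]=2 prod=2 -> inv=[10 2 2 9]
Step 4: demand=4,sold=4 ship[2->3]=2 ship[1->2]=2 ship[0->1]=2 prod=2 -> inv=[10 2 2 7]

10 2 2 7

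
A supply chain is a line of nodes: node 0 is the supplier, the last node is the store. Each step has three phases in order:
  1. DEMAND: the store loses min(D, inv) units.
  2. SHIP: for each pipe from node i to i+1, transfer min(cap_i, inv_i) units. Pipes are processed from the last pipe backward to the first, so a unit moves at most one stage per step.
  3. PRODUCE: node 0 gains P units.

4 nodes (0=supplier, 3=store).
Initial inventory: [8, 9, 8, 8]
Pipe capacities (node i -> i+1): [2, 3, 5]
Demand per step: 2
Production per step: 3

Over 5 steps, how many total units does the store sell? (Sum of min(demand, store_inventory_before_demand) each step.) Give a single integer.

Step 1: sold=2 (running total=2) -> [9 8 6 11]
Step 2: sold=2 (running total=4) -> [10 7 4 14]
Step 3: sold=2 (running total=6) -> [11 6 3 16]
Step 4: sold=2 (running total=8) -> [12 5 3 17]
Step 5: sold=2 (running total=10) -> [13 4 3 18]

Answer: 10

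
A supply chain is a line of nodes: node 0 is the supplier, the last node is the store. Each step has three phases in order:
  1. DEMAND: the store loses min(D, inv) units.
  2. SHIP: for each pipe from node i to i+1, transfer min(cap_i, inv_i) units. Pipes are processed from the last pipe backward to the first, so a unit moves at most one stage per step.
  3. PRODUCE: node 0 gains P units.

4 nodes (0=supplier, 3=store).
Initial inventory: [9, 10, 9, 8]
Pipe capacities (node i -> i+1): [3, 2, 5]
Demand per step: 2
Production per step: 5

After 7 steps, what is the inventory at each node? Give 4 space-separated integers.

Step 1: demand=2,sold=2 ship[2->3]=5 ship[1->2]=2 ship[0->1]=3 prod=5 -> inv=[11 11 6 11]
Step 2: demand=2,sold=2 ship[2->3]=5 ship[1->2]=2 ship[0->1]=3 prod=5 -> inv=[13 12 3 14]
Step 3: demand=2,sold=2 ship[2->3]=3 ship[1->2]=2 ship[0->1]=3 prod=5 -> inv=[15 13 2 15]
Step 4: demand=2,sold=2 ship[2->3]=2 ship[1->2]=2 ship[0->1]=3 prod=5 -> inv=[17 14 2 15]
Step 5: demand=2,sold=2 ship[2->3]=2 ship[1->2]=2 ship[0->1]=3 prod=5 -> inv=[19 15 2 15]
Step 6: demand=2,sold=2 ship[2->3]=2 ship[1->2]=2 ship[0->1]=3 prod=5 -> inv=[21 16 2 15]
Step 7: demand=2,sold=2 ship[2->3]=2 ship[1->2]=2 ship[0->1]=3 prod=5 -> inv=[23 17 2 15]

23 17 2 15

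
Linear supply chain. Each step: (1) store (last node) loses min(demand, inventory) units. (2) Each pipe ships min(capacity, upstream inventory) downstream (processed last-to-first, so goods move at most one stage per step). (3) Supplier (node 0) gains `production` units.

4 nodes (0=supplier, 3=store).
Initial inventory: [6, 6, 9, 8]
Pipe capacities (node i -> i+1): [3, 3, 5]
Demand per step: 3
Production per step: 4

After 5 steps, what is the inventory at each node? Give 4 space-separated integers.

Step 1: demand=3,sold=3 ship[2->3]=5 ship[1->2]=3 ship[0->1]=3 prod=4 -> inv=[7 6 7 10]
Step 2: demand=3,sold=3 ship[2->3]=5 ship[1->2]=3 ship[0->1]=3 prod=4 -> inv=[8 6 5 12]
Step 3: demand=3,sold=3 ship[2->3]=5 ship[1->2]=3 ship[0->1]=3 prod=4 -> inv=[9 6 3 14]
Step 4: demand=3,sold=3 ship[2->3]=3 ship[1->2]=3 ship[0->1]=3 prod=4 -> inv=[10 6 3 14]
Step 5: demand=3,sold=3 ship[2->3]=3 ship[1->2]=3 ship[0->1]=3 prod=4 -> inv=[11 6 3 14]

11 6 3 14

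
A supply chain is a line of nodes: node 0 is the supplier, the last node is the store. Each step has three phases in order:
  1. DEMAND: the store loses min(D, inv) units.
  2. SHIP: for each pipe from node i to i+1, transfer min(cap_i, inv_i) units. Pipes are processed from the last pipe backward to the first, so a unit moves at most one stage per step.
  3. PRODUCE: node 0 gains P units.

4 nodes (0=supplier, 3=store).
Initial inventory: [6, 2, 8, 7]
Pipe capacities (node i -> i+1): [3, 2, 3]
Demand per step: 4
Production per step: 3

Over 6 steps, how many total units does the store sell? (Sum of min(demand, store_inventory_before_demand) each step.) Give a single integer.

Step 1: sold=4 (running total=4) -> [6 3 7 6]
Step 2: sold=4 (running total=8) -> [6 4 6 5]
Step 3: sold=4 (running total=12) -> [6 5 5 4]
Step 4: sold=4 (running total=16) -> [6 6 4 3]
Step 5: sold=3 (running total=19) -> [6 7 3 3]
Step 6: sold=3 (running total=22) -> [6 8 2 3]

Answer: 22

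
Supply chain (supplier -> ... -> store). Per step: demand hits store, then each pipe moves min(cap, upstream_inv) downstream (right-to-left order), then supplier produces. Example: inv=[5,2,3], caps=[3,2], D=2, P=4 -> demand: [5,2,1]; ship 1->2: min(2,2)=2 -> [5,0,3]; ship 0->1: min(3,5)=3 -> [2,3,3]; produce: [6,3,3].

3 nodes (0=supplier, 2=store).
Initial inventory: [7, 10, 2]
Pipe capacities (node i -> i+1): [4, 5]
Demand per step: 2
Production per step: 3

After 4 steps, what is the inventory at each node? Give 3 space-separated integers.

Step 1: demand=2,sold=2 ship[1->2]=5 ship[0->1]=4 prod=3 -> inv=[6 9 5]
Step 2: demand=2,sold=2 ship[1->2]=5 ship[0->1]=4 prod=3 -> inv=[5 8 8]
Step 3: demand=2,sold=2 ship[1->2]=5 ship[0->1]=4 prod=3 -> inv=[4 7 11]
Step 4: demand=2,sold=2 ship[1->2]=5 ship[0->1]=4 prod=3 -> inv=[3 6 14]

3 6 14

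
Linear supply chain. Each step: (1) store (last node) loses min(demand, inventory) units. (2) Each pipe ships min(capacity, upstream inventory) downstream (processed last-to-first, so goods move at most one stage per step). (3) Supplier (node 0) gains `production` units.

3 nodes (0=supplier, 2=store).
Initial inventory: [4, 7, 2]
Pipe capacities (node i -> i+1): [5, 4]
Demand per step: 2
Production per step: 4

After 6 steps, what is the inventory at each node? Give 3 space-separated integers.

Step 1: demand=2,sold=2 ship[1->2]=4 ship[0->1]=4 prod=4 -> inv=[4 7 4]
Step 2: demand=2,sold=2 ship[1->2]=4 ship[0->1]=4 prod=4 -> inv=[4 7 6]
Step 3: demand=2,sold=2 ship[1->2]=4 ship[0->1]=4 prod=4 -> inv=[4 7 8]
Step 4: demand=2,sold=2 ship[1->2]=4 ship[0->1]=4 prod=4 -> inv=[4 7 10]
Step 5: demand=2,sold=2 ship[1->2]=4 ship[0->1]=4 prod=4 -> inv=[4 7 12]
Step 6: demand=2,sold=2 ship[1->2]=4 ship[0->1]=4 prod=4 -> inv=[4 7 14]

4 7 14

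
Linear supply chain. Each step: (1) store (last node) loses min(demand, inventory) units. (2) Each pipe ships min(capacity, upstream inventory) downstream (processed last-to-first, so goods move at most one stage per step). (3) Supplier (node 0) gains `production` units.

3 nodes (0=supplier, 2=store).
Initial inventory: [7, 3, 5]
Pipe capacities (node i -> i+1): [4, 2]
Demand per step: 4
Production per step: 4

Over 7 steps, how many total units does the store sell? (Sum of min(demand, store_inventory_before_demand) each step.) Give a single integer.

Answer: 17

Derivation:
Step 1: sold=4 (running total=4) -> [7 5 3]
Step 2: sold=3 (running total=7) -> [7 7 2]
Step 3: sold=2 (running total=9) -> [7 9 2]
Step 4: sold=2 (running total=11) -> [7 11 2]
Step 5: sold=2 (running total=13) -> [7 13 2]
Step 6: sold=2 (running total=15) -> [7 15 2]
Step 7: sold=2 (running total=17) -> [7 17 2]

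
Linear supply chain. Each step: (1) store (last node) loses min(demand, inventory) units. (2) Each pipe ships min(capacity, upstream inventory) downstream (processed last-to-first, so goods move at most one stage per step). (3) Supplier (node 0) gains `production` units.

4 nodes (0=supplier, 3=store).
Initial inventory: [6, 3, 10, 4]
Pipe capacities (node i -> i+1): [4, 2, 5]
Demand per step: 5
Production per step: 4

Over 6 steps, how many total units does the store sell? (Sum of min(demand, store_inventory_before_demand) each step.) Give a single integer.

Step 1: sold=4 (running total=4) -> [6 5 7 5]
Step 2: sold=5 (running total=9) -> [6 7 4 5]
Step 3: sold=5 (running total=14) -> [6 9 2 4]
Step 4: sold=4 (running total=18) -> [6 11 2 2]
Step 5: sold=2 (running total=20) -> [6 13 2 2]
Step 6: sold=2 (running total=22) -> [6 15 2 2]

Answer: 22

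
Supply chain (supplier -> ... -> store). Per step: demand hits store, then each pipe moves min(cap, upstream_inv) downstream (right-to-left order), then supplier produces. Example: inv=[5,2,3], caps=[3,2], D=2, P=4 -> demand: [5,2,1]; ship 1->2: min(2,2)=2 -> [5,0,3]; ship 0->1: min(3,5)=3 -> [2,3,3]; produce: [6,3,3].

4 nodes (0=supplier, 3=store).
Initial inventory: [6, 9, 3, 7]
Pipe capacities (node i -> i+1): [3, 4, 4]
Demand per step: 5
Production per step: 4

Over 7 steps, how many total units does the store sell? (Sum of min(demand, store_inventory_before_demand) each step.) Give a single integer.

Answer: 30

Derivation:
Step 1: sold=5 (running total=5) -> [7 8 4 5]
Step 2: sold=5 (running total=10) -> [8 7 4 4]
Step 3: sold=4 (running total=14) -> [9 6 4 4]
Step 4: sold=4 (running total=18) -> [10 5 4 4]
Step 5: sold=4 (running total=22) -> [11 4 4 4]
Step 6: sold=4 (running total=26) -> [12 3 4 4]
Step 7: sold=4 (running total=30) -> [13 3 3 4]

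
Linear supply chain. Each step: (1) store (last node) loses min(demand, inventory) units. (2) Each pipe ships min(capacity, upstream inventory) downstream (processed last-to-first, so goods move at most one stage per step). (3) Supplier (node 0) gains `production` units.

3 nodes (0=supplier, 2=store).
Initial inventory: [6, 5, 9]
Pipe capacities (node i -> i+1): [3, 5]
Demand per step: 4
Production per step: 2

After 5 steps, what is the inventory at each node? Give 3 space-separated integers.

Step 1: demand=4,sold=4 ship[1->2]=5 ship[0->1]=3 prod=2 -> inv=[5 3 10]
Step 2: demand=4,sold=4 ship[1->2]=3 ship[0->1]=3 prod=2 -> inv=[4 3 9]
Step 3: demand=4,sold=4 ship[1->2]=3 ship[0->1]=3 prod=2 -> inv=[3 3 8]
Step 4: demand=4,sold=4 ship[1->2]=3 ship[0->1]=3 prod=2 -> inv=[2 3 7]
Step 5: demand=4,sold=4 ship[1->2]=3 ship[0->1]=2 prod=2 -> inv=[2 2 6]

2 2 6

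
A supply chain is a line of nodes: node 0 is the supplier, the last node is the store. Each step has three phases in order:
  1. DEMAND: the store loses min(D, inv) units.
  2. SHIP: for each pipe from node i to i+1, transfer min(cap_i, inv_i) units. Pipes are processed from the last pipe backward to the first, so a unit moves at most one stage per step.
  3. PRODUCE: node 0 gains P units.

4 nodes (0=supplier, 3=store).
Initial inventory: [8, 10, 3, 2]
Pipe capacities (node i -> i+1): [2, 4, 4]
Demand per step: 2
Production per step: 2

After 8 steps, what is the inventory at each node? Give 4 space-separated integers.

Step 1: demand=2,sold=2 ship[2->3]=3 ship[1->2]=4 ship[0->1]=2 prod=2 -> inv=[8 8 4 3]
Step 2: demand=2,sold=2 ship[2->3]=4 ship[1->2]=4 ship[0->1]=2 prod=2 -> inv=[8 6 4 5]
Step 3: demand=2,sold=2 ship[2->3]=4 ship[1->2]=4 ship[0->1]=2 prod=2 -> inv=[8 4 4 7]
Step 4: demand=2,sold=2 ship[2->3]=4 ship[1->2]=4 ship[0->1]=2 prod=2 -> inv=[8 2 4 9]
Step 5: demand=2,sold=2 ship[2->3]=4 ship[1->2]=2 ship[0->1]=2 prod=2 -> inv=[8 2 2 11]
Step 6: demand=2,sold=2 ship[2->3]=2 ship[1->2]=2 ship[0->1]=2 prod=2 -> inv=[8 2 2 11]
Step 7: demand=2,sold=2 ship[2->3]=2 ship[1->2]=2 ship[0->1]=2 prod=2 -> inv=[8 2 2 11]
Step 8: demand=2,sold=2 ship[2->3]=2 ship[1->2]=2 ship[0->1]=2 prod=2 -> inv=[8 2 2 11]

8 2 2 11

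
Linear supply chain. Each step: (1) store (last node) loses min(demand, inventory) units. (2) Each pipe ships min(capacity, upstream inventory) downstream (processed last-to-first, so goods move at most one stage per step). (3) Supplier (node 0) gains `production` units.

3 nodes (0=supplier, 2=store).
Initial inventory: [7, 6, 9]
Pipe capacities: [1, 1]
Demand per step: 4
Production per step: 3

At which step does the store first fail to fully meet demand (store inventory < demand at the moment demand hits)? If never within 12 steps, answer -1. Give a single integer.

Step 1: demand=4,sold=4 ship[1->2]=1 ship[0->1]=1 prod=3 -> [9 6 6]
Step 2: demand=4,sold=4 ship[1->2]=1 ship[0->1]=1 prod=3 -> [11 6 3]
Step 3: demand=4,sold=3 ship[1->2]=1 ship[0->1]=1 prod=3 -> [13 6 1]
Step 4: demand=4,sold=1 ship[1->2]=1 ship[0->1]=1 prod=3 -> [15 6 1]
Step 5: demand=4,sold=1 ship[1->2]=1 ship[0->1]=1 prod=3 -> [17 6 1]
Step 6: demand=4,sold=1 ship[1->2]=1 ship[0->1]=1 prod=3 -> [19 6 1]
Step 7: demand=4,sold=1 ship[1->2]=1 ship[0->1]=1 prod=3 -> [21 6 1]
Step 8: demand=4,sold=1 ship[1->2]=1 ship[0->1]=1 prod=3 -> [23 6 1]
Step 9: demand=4,sold=1 ship[1->2]=1 ship[0->1]=1 prod=3 -> [25 6 1]
Step 10: demand=4,sold=1 ship[1->2]=1 ship[0->1]=1 prod=3 -> [27 6 1]
Step 11: demand=4,sold=1 ship[1->2]=1 ship[0->1]=1 prod=3 -> [29 6 1]
Step 12: demand=4,sold=1 ship[1->2]=1 ship[0->1]=1 prod=3 -> [31 6 1]
First stockout at step 3

3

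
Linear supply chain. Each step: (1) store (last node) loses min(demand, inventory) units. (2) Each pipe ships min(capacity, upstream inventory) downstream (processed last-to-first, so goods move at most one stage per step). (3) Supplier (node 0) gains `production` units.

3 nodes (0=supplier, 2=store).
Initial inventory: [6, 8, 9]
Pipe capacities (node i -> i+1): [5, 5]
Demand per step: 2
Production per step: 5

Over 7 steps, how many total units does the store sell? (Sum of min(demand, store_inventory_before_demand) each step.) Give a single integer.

Step 1: sold=2 (running total=2) -> [6 8 12]
Step 2: sold=2 (running total=4) -> [6 8 15]
Step 3: sold=2 (running total=6) -> [6 8 18]
Step 4: sold=2 (running total=8) -> [6 8 21]
Step 5: sold=2 (running total=10) -> [6 8 24]
Step 6: sold=2 (running total=12) -> [6 8 27]
Step 7: sold=2 (running total=14) -> [6 8 30]

Answer: 14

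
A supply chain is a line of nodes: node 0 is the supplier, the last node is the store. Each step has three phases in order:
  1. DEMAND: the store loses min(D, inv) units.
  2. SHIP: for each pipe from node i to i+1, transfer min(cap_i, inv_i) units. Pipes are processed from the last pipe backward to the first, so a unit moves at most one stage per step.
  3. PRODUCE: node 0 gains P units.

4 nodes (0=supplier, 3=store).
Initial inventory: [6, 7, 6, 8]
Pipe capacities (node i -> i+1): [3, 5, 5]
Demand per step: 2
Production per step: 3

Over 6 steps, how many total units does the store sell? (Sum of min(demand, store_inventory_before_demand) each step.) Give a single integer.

Answer: 12

Derivation:
Step 1: sold=2 (running total=2) -> [6 5 6 11]
Step 2: sold=2 (running total=4) -> [6 3 6 14]
Step 3: sold=2 (running total=6) -> [6 3 4 17]
Step 4: sold=2 (running total=8) -> [6 3 3 19]
Step 5: sold=2 (running total=10) -> [6 3 3 20]
Step 6: sold=2 (running total=12) -> [6 3 3 21]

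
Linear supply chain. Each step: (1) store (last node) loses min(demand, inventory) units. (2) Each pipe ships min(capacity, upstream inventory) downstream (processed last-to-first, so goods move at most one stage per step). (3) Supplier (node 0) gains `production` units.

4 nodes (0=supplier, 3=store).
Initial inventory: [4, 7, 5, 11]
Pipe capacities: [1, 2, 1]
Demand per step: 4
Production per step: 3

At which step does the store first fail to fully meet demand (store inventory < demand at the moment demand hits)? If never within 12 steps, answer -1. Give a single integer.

Step 1: demand=4,sold=4 ship[2->3]=1 ship[1->2]=2 ship[0->1]=1 prod=3 -> [6 6 6 8]
Step 2: demand=4,sold=4 ship[2->3]=1 ship[1->2]=2 ship[0->1]=1 prod=3 -> [8 5 7 5]
Step 3: demand=4,sold=4 ship[2->3]=1 ship[1->2]=2 ship[0->1]=1 prod=3 -> [10 4 8 2]
Step 4: demand=4,sold=2 ship[2->3]=1 ship[1->2]=2 ship[0->1]=1 prod=3 -> [12 3 9 1]
Step 5: demand=4,sold=1 ship[2->3]=1 ship[1->2]=2 ship[0->1]=1 prod=3 -> [14 2 10 1]
Step 6: demand=4,sold=1 ship[2->3]=1 ship[1->2]=2 ship[0->1]=1 prod=3 -> [16 1 11 1]
Step 7: demand=4,sold=1 ship[2->3]=1 ship[1->2]=1 ship[0->1]=1 prod=3 -> [18 1 11 1]
Step 8: demand=4,sold=1 ship[2->3]=1 ship[1->2]=1 ship[0->1]=1 prod=3 -> [20 1 11 1]
Step 9: demand=4,sold=1 ship[2->3]=1 ship[1->2]=1 ship[0->1]=1 prod=3 -> [22 1 11 1]
Step 10: demand=4,sold=1 ship[2->3]=1 ship[1->2]=1 ship[0->1]=1 prod=3 -> [24 1 11 1]
Step 11: demand=4,sold=1 ship[2->3]=1 ship[1->2]=1 ship[0->1]=1 prod=3 -> [26 1 11 1]
Step 12: demand=4,sold=1 ship[2->3]=1 ship[1->2]=1 ship[0->1]=1 prod=3 -> [28 1 11 1]
First stockout at step 4

4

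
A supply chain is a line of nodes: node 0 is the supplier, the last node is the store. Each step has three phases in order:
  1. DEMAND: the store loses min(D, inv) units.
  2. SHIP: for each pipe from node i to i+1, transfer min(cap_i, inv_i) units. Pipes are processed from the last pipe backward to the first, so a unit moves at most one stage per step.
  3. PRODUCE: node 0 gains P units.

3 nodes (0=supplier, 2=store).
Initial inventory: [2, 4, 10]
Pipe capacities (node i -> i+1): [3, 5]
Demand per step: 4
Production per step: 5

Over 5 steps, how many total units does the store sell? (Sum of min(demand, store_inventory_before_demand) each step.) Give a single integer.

Step 1: sold=4 (running total=4) -> [5 2 10]
Step 2: sold=4 (running total=8) -> [7 3 8]
Step 3: sold=4 (running total=12) -> [9 3 7]
Step 4: sold=4 (running total=16) -> [11 3 6]
Step 5: sold=4 (running total=20) -> [13 3 5]

Answer: 20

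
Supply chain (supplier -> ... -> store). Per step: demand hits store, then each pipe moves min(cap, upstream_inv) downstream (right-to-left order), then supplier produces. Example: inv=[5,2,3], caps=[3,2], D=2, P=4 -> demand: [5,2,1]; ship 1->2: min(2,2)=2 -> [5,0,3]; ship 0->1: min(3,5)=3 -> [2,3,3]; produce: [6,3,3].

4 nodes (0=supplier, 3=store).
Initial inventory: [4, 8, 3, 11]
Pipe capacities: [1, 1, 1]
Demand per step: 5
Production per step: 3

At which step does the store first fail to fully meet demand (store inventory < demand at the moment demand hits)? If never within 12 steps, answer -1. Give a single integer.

Step 1: demand=5,sold=5 ship[2->3]=1 ship[1->2]=1 ship[0->1]=1 prod=3 -> [6 8 3 7]
Step 2: demand=5,sold=5 ship[2->3]=1 ship[1->2]=1 ship[0->1]=1 prod=3 -> [8 8 3 3]
Step 3: demand=5,sold=3 ship[2->3]=1 ship[1->2]=1 ship[0->1]=1 prod=3 -> [10 8 3 1]
Step 4: demand=5,sold=1 ship[2->3]=1 ship[1->2]=1 ship[0->1]=1 prod=3 -> [12 8 3 1]
Step 5: demand=5,sold=1 ship[2->3]=1 ship[1->2]=1 ship[0->1]=1 prod=3 -> [14 8 3 1]
Step 6: demand=5,sold=1 ship[2->3]=1 ship[1->2]=1 ship[0->1]=1 prod=3 -> [16 8 3 1]
Step 7: demand=5,sold=1 ship[2->3]=1 ship[1->2]=1 ship[0->1]=1 prod=3 -> [18 8 3 1]
Step 8: demand=5,sold=1 ship[2->3]=1 ship[1->2]=1 ship[0->1]=1 prod=3 -> [20 8 3 1]
Step 9: demand=5,sold=1 ship[2->3]=1 ship[1->2]=1 ship[0->1]=1 prod=3 -> [22 8 3 1]
Step 10: demand=5,sold=1 ship[2->3]=1 ship[1->2]=1 ship[0->1]=1 prod=3 -> [24 8 3 1]
Step 11: demand=5,sold=1 ship[2->3]=1 ship[1->2]=1 ship[0->1]=1 prod=3 -> [26 8 3 1]
Step 12: demand=5,sold=1 ship[2->3]=1 ship[1->2]=1 ship[0->1]=1 prod=3 -> [28 8 3 1]
First stockout at step 3

3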